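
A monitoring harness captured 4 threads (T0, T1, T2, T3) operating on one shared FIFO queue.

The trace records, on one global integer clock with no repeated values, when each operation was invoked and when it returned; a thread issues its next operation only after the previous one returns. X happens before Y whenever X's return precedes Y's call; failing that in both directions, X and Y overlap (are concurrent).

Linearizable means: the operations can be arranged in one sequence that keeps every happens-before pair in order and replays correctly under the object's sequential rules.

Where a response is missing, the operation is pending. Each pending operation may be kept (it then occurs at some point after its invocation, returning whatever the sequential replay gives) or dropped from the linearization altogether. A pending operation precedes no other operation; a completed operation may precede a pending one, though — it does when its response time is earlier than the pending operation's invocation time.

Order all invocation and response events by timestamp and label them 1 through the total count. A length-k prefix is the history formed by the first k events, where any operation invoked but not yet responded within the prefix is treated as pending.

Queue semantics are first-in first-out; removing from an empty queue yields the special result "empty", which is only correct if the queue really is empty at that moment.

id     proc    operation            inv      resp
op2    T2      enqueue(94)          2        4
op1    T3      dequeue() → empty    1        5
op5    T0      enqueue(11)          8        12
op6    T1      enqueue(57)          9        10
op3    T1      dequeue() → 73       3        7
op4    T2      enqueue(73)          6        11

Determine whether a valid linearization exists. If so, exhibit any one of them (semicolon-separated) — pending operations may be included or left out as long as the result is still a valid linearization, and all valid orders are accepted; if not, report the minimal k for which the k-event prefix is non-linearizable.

not linearizable — minimal violating prefix: 7 events

the violation lands at event 7, op3's response at time 7: events 1..6 linearize, events 1..7 do not
3 completed operations, 6 real-time-consistent orders — every FIFO queue replay fails
no completion choice of the 1 pending operation (op4) rescues it — every subset was tried
for example op1, op2, op3 (pending dropped) fails at step 3: op3 dequeue() → 73 is not legal there
for example op1, op3, op2 (pending dropped) fails at step 2: op3 dequeue() → 73 is not legal there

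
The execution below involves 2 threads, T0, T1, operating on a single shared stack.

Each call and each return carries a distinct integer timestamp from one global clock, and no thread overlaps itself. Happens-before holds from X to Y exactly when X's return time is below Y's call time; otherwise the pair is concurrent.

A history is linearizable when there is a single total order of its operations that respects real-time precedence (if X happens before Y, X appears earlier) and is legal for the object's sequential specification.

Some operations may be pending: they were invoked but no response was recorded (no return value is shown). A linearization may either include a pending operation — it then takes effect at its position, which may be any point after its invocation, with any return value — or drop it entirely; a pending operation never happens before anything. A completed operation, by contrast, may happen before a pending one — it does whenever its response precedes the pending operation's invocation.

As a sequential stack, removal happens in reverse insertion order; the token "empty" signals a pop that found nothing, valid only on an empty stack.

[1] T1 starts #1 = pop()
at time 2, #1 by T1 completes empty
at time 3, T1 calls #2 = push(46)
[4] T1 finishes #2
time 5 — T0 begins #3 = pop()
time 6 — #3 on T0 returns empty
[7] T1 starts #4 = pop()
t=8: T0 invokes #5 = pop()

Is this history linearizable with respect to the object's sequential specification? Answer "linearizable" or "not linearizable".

the violation lands at event 6, #3's response at time 6: events 1..5 linearize, events 1..6 do not
one real-time candidate order over the 3 completed operations — the stack replay rejects it
take #1, #2, #3: step 3 already fails, because #3 pop() → empty cannot occur there

not linearizable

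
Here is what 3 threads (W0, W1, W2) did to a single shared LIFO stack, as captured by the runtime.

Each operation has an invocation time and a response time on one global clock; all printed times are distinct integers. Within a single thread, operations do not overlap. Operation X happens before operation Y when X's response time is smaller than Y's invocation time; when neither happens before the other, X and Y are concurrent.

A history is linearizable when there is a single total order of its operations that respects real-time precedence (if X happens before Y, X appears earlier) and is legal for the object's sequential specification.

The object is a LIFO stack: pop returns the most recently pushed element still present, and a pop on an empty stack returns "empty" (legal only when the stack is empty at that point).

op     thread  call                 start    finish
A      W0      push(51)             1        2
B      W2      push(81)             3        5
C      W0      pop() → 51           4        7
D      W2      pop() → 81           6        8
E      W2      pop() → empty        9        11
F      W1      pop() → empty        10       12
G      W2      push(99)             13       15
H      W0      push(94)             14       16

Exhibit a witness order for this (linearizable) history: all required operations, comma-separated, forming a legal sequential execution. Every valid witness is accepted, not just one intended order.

A, B, D, C, E, F, G, H

step 1: A push(51) — stack <51>
step 2: B push(81) — stack <51,81>
step 3: D pop() → 81 — stack <51>
step 4: C pop() → 51 — stack <>
step 5: E pop() → empty — stack <>
step 6: F pop() → empty — stack <>
step 7: G push(99) — stack <99>
step 8: H push(94) — stack <99,94>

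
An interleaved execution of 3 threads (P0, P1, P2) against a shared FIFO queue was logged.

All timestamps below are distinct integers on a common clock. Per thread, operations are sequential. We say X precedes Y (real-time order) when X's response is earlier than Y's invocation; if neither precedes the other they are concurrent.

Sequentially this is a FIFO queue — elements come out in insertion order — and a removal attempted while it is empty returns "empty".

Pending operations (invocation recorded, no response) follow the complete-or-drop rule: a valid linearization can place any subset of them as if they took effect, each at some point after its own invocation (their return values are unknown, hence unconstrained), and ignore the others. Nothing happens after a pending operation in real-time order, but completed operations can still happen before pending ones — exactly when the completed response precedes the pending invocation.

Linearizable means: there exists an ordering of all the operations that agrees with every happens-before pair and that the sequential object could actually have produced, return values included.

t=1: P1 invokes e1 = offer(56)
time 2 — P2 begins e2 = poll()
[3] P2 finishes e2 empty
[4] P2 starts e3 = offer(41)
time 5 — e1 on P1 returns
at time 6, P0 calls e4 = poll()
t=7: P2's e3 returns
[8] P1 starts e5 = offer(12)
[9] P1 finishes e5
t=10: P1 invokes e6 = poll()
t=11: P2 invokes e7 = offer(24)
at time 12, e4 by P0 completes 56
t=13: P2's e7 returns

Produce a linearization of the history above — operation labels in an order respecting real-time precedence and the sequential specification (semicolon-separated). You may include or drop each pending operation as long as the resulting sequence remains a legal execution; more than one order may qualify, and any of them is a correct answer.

1. e2 poll() → empty, leaving queue <>
2. e1 offer(56), leaving queue <56>
3. e3 offer(41), leaving queue <56,41>
4. e4 poll() → 56, leaving queue <41>
5. e5 offer(12), leaving queue <41,12>
6. e6 poll() (pending, included), leaving queue <12>
7. e7 offer(24), leaving queue <12,24>

e2; e1; e3; e4; e5; e6; e7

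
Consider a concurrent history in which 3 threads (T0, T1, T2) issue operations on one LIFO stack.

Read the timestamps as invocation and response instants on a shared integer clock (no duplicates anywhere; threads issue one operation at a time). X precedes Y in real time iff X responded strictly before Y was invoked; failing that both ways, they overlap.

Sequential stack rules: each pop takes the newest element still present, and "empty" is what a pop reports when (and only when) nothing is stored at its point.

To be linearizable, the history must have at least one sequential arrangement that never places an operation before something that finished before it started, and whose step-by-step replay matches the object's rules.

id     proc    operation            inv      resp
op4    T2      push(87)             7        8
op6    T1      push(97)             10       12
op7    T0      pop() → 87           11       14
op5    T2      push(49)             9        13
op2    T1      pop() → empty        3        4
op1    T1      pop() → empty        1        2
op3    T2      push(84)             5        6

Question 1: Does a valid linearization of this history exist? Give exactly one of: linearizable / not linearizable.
witness order: op1, op2, op3, op4, op7, op5, op6
1. op1 pop() → empty, leaving stack <>
2. op2 pop() → empty, leaving stack <>
3. op3 push(84), leaving stack <84>
4. op4 push(87), leaving stack <84,87>
5. op7 pop() → 87, leaving stack <84>
6. op5 push(49), leaving stack <84,49>
7. op6 push(97), leaving stack <84,49,97>

linearizable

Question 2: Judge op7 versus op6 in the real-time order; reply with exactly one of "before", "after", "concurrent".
op7 spans [11,14], op6 spans [10,12]
the intervals overlap in both directions

concurrent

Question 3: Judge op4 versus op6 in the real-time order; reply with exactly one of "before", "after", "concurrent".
op4 spans [7,8], op6 spans [10,12]
resp(op4)=8 < inv(op6)=10

before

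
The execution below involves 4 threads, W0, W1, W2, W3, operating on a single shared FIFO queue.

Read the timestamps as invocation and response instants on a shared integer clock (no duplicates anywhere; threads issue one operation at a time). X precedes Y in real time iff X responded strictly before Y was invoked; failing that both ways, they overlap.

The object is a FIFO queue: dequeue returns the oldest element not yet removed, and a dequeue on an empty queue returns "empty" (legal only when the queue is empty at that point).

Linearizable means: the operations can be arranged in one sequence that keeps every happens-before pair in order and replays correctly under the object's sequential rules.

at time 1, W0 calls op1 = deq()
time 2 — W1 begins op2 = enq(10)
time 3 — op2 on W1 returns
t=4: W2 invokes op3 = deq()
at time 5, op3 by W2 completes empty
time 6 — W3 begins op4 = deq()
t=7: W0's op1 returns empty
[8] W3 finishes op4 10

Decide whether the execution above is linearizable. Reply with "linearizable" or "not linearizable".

not linearizable

through event 6 a valid linearization exists; event 7 (op1 responding at time 7) ends that
checked exhaustively: 3 real-time-consistent orders of 3 completed operations, zero legal FIFO queue replays
no escape via the 1 pending operation (op4): every completion choice fails
take op1, op2, op3 (pending dropped): step 3 already fails, because op3 deq() → empty cannot occur there
take op2, op1, op3 (pending dropped): step 2 already fails, because op1 deq() → empty cannot occur there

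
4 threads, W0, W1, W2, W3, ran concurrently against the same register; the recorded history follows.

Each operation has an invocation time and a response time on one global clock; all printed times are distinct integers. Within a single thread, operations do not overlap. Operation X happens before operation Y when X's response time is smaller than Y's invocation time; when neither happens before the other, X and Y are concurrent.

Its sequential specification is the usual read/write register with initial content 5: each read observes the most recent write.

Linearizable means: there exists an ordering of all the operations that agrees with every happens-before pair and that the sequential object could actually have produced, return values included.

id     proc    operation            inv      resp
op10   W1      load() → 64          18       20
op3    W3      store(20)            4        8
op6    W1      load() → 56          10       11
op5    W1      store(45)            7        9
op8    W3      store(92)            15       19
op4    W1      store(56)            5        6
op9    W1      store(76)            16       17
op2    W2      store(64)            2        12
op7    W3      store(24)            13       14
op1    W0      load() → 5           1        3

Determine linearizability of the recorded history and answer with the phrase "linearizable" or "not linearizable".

events 1..10 are fine; event 11 — the response of op6 at time 11 — makes the prefix non-linearizable
the 5 completed operations admit 3 real-time orders; each fails the register replay
include/drop combinations of the 1 pending operation (op2) were all tried; none helps
for example op1, op3, op4, op5, op6 (pending dropped) fails at step 5: op6 load() → 56 is not legal there
for example op1, op4, op3, op5, op6 (pending dropped) fails at step 5: op6 load() → 56 is not legal there

not linearizable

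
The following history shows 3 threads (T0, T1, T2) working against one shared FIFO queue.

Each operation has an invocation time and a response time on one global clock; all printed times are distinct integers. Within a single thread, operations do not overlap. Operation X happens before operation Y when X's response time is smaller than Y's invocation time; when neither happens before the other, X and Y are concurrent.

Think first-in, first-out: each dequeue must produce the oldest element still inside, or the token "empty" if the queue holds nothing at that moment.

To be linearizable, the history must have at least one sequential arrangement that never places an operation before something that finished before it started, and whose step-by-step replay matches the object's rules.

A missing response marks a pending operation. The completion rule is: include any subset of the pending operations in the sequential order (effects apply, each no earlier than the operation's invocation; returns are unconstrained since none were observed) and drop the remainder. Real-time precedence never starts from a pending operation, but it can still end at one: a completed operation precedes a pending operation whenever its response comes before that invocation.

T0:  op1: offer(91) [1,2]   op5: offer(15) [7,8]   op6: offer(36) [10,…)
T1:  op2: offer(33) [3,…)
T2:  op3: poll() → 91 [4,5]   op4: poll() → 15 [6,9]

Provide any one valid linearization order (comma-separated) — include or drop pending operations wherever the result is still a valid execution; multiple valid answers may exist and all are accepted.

step 1: op1 offer(91) — queue <91>
step 2: op3 poll() → 91 — queue <>
step 3: op5 offer(15) — queue <15>
step 4: op2 offer(33) (pending, included) — queue <15,33>
step 5: op4 poll() → 15 — queue <33>

op1, op3, op5, op2, op4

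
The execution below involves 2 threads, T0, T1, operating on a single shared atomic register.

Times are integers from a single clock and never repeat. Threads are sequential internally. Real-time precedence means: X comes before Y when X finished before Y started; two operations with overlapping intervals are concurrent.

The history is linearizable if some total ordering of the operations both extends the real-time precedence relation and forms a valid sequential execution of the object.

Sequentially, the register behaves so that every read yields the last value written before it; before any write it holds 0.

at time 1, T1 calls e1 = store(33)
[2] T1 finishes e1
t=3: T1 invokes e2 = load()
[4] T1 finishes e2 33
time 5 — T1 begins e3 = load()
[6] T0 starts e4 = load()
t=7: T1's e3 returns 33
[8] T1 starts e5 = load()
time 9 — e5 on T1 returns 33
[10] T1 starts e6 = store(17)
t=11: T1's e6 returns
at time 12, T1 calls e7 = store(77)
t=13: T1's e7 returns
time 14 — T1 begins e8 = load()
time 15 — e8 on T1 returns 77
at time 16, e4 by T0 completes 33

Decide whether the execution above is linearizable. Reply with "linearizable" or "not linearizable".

witness order: e1, e2, e3, e4, e5, e6, e7, e8
after step 1 (e1 store(33)): value 33
after step 2 (e2 load() → 33): value 33
after step 3 (e3 load() → 33): value 33
after step 4 (e4 load() → 33): value 33
after step 5 (e5 load() → 33): value 33
after step 6 (e6 store(17)): value 17
after step 7 (e7 store(77)): value 77
after step 8 (e8 load() → 77): value 77

linearizable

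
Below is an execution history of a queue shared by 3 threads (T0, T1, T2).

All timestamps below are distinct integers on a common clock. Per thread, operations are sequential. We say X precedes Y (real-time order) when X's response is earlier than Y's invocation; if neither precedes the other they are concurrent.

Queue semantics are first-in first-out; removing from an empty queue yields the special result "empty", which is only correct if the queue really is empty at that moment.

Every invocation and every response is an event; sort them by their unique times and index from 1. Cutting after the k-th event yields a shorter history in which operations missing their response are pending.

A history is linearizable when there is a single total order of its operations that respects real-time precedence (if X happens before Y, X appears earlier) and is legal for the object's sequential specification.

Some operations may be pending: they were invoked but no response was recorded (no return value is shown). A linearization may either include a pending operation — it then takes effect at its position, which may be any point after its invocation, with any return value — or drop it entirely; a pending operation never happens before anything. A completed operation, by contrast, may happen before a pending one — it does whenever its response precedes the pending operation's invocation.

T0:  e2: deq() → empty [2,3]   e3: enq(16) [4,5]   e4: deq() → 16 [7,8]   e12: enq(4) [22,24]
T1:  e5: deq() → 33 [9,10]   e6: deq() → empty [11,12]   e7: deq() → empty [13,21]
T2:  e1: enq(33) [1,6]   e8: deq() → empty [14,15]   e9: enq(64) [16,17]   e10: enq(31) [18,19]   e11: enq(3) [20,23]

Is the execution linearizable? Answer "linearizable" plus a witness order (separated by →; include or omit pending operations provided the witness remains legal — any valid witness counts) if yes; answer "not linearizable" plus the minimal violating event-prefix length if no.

1. e2 deq() → empty, leaving queue <>
2. e3 enq(16), leaving queue <16>
3. e1 enq(33), leaving queue <16,33>
4. e4 deq() → 16, leaving queue <33>
5. e5 deq() → 33, leaving queue <>
6. e6 deq() → empty, leaving queue <>
7. e7 deq() → empty, leaving queue <>
8. e8 deq() → empty, leaving queue <>
9. e9 enq(64), leaving queue <64>
10. e10 enq(31), leaving queue <64,31>
11. e11 enq(3), leaving queue <64,31,3>
12. e12 enq(4), leaving queue <64,31,3,4>

linearizable — witness: e2 → e3 → e1 → e4 → e5 → e6 → e7 → e8 → e9 → e10 → e11 → e12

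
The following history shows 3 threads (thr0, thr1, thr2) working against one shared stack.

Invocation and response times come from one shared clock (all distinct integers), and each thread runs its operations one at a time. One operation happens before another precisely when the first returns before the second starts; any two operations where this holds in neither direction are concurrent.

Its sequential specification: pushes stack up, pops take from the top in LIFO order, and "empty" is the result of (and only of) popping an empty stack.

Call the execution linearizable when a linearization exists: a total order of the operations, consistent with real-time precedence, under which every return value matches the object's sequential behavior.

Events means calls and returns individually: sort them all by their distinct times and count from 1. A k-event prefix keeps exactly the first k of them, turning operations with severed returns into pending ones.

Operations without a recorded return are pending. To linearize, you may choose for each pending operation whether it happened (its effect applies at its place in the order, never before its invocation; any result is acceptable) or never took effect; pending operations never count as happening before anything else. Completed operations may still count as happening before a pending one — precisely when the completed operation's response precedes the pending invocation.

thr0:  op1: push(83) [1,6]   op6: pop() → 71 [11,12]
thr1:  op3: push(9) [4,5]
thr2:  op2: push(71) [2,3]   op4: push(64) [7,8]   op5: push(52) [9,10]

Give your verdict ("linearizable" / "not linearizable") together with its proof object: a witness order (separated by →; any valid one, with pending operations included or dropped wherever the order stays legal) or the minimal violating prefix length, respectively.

prefix check: 1..11 passes, 1..12 fails once op6's time-12 response joins
no legal order exists: 3 real-time-consistent candidates over 6 completed stack operations, all rejected
e.g. op1, op2, op3, op4, op5, op6: illegal at step 6, since op6 pop() → 71 cannot apply there
e.g. op2, op1, op3, op4, op5, op6: illegal at step 6, since op6 pop() → 71 cannot apply there

not linearizable — minimal violating prefix: 12 events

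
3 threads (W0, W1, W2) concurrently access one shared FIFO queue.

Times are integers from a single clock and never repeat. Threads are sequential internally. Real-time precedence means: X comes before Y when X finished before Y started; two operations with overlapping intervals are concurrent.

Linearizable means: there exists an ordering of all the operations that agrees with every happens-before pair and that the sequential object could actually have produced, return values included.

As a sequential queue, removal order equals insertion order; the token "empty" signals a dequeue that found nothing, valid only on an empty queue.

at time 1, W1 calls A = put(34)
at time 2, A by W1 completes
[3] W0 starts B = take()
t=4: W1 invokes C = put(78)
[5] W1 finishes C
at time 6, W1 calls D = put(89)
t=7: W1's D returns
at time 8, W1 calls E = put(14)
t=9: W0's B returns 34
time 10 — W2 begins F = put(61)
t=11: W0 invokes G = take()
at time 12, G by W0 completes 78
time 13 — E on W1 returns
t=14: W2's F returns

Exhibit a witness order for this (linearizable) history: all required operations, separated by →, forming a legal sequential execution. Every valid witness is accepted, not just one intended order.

after step 1 (A put(34)): queue <34>
after step 2 (B take() → 34): queue <>
after step 3 (C put(78)): queue <78>
after step 4 (D put(89)): queue <78,89>
after step 5 (E put(14)): queue <78,89,14>
after step 6 (F put(61)): queue <78,89,14,61>
after step 7 (G take() → 78): queue <89,14,61>

A → B → C → D → E → F → G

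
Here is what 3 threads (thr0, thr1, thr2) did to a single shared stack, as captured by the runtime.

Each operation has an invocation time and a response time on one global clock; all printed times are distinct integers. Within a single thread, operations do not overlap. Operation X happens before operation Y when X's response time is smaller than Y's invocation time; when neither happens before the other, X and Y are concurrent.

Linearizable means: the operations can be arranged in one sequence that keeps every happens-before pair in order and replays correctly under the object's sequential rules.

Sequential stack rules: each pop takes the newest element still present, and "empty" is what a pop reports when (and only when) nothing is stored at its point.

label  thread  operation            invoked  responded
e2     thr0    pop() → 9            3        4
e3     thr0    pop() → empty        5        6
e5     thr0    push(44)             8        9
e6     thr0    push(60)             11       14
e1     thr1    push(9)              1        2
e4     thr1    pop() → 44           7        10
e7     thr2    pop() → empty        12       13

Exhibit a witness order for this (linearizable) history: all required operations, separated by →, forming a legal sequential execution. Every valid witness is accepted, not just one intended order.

1. e1 push(9), leaving stack <9>
2. e2 pop() → 9, leaving stack <>
3. e3 pop() → empty, leaving stack <>
4. e5 push(44), leaving stack <44>
5. e4 pop() → 44, leaving stack <>
6. e7 pop() → empty, leaving stack <>
7. e6 push(60), leaving stack <60>

e1 → e2 → e3 → e5 → e4 → e7 → e6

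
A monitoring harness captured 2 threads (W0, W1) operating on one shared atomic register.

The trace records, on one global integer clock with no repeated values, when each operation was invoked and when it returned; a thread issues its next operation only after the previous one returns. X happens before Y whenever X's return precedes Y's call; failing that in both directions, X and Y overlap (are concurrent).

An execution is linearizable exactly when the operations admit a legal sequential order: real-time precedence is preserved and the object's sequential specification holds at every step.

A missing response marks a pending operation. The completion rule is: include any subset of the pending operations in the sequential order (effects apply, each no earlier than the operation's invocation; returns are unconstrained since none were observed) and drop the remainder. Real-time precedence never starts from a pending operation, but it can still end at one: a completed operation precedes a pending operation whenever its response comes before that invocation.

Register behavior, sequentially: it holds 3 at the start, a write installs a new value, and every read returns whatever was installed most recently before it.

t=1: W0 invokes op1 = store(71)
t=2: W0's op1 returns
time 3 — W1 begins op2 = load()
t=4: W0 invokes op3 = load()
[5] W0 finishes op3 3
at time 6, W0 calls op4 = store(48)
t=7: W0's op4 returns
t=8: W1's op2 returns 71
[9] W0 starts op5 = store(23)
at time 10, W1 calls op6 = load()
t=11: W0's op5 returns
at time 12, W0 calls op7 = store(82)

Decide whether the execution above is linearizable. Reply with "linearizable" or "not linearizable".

the violation lands at event 5, op3's response at time 5: events 1..4 linearize, events 1..5 do not
the completed operations (2 total) allow one real-time order; the atomic register replay rejects it
every completion of the 1 pending operation (op2) was checked; none linearizes
for example op1, op3 (pending dropped) fails at step 2: op3 load() → 3 is not legal there

not linearizable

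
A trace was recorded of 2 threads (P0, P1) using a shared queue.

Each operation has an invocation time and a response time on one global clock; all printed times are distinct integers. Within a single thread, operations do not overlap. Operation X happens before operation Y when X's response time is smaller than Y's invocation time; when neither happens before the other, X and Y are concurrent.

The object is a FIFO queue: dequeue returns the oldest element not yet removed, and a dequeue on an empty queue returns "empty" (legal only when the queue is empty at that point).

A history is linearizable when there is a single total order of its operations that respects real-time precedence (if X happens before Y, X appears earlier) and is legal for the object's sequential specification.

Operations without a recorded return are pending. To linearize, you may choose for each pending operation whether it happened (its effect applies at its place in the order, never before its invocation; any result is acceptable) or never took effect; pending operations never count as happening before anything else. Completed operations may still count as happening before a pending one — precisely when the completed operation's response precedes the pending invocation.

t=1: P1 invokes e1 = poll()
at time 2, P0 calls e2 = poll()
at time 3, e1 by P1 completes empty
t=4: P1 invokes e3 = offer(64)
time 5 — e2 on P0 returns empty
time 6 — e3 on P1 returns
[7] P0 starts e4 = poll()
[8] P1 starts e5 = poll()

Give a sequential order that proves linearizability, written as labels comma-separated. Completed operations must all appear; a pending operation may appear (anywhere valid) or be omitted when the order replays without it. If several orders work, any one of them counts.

e1, e2, e3

1. e1 poll() → empty, leaving queue <>
2. e2 poll() → empty, leaving queue <>
3. e3 offer(64), leaving queue <64>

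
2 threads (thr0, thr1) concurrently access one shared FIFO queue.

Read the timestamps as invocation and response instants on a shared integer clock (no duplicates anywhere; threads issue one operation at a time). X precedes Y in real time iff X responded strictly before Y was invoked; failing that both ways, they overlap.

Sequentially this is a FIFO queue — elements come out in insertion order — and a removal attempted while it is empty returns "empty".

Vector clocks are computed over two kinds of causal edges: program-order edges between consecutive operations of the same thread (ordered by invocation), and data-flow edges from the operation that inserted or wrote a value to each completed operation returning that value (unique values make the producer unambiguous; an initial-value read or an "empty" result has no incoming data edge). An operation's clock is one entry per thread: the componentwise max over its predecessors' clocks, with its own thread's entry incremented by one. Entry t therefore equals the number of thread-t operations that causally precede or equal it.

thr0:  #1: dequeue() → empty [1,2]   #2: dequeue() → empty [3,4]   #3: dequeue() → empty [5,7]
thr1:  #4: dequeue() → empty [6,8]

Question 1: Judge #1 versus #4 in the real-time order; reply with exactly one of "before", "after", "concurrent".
before

#1 spans [1,2], #4 spans [6,8]
resp(#1)=2 < inv(#4)=6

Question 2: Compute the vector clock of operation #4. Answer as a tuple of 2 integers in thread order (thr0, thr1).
(0, 1)

no predecessors for #4 (invoked 6): thr1 increments from zero → (0, 1)
no predecessors for #1 (invoked 1): thr0 increments from zero → (1, 0)
invoked at 3, #2 merges VC(#1)=(1, 0) and bumps thr0's slot → (2, 0)
invoked at 5, #3 merges VC(#2)=(2, 0) and bumps thr0's slot → (3, 0)
target: VC(#4) = (0, 1)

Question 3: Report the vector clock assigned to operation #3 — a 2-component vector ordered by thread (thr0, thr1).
(3, 0)

#4, invoked 6, has no incoming edges; only thr1's bump applies → (0, 1)
#1, invoked 1, has no incoming edges; only thr0's bump applies → (1, 0)
from VC(#1)=(1, 0), #2 (invoked 3) maxes components and bumps thr0 → (2, 0)
from VC(#2)=(2, 0), #3 (invoked 5) maxes components and bumps thr0 → (3, 0)
target: VC(#3) = (3, 0)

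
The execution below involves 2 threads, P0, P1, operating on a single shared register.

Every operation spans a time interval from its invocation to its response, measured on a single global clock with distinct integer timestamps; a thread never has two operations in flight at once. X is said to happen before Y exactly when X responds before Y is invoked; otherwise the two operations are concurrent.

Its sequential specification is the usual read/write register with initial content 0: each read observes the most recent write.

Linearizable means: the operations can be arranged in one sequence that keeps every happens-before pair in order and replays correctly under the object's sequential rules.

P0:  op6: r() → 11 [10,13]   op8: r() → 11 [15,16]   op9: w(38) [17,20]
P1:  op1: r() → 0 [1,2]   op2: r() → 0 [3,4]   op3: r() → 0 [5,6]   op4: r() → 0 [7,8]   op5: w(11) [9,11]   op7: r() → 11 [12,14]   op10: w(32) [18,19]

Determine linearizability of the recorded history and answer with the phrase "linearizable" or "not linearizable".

linearizable

witness order: op1, op2, op3, op4, op5, op6, op7, op8, op9, op10
1. op1 r() → 0, leaving value 0
2. op2 r() → 0, leaving value 0
3. op3 r() → 0, leaving value 0
4. op4 r() → 0, leaving value 0
5. op5 w(11), leaving value 11
6. op6 r() → 11, leaving value 11
7. op7 r() → 11, leaving value 11
8. op8 r() → 11, leaving value 11
9. op9 w(38), leaving value 38
10. op10 w(32), leaving value 32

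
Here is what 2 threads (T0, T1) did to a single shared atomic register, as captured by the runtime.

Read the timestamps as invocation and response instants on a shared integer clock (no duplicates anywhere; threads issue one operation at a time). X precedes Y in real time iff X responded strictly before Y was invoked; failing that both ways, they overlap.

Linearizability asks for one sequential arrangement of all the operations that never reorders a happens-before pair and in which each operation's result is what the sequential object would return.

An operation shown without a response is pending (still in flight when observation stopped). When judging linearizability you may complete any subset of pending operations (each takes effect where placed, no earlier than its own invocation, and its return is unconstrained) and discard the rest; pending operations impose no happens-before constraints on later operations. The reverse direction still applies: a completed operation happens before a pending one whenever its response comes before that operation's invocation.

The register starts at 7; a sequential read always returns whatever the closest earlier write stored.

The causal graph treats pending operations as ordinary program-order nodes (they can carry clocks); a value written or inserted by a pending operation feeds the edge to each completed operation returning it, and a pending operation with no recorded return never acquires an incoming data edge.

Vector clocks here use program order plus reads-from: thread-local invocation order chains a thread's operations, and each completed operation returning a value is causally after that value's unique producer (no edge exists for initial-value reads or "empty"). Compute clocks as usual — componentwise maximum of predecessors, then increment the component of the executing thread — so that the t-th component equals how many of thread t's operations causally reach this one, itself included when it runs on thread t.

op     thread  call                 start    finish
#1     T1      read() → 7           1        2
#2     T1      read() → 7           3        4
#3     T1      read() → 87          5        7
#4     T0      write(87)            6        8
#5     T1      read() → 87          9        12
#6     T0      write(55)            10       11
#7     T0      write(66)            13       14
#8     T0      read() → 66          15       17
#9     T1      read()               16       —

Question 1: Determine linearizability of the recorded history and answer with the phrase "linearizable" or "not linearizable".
a witness: #1, #2, #4, #3, #5, #6, #7, #8
1. #1 read() → 7, leaving value 7
2. #2 read() → 7, leaving value 7
3. #4 write(87), leaving value 87
4. #3 read() → 87, leaving value 87
5. #5 read() → 87, leaving value 87
6. #6 write(55), leaving value 55
7. #7 write(66), leaving value 66
8. #8 read() → 66, leaving value 66

linearizable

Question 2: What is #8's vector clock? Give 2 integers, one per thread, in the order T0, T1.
root op #1, invoked 1: fresh clock plus T1's own tick → (0, 1)
root op #4, invoked 6: fresh clock plus T0's own tick → (1, 0)
from VC(#1)=(0, 1), #2 (invoked 3) maxes components and bumps T1 → (0, 2)
from VC(#4)=(1, 0), #6 (invoked 10) maxes components and bumps T0 → (2, 0)
from VC(#6)=(2, 0), #7 (invoked 13) maxes components and bumps T0 → (3, 0)
from VC(#2)=(0, 2), VC(#4)=(1, 0), #3 (invoked 5) maxes components and bumps T1 → (1, 3)
from VC(#7)=(3, 0), #8 (invoked 15) maxes components and bumps T0 → (4, 0)
from VC(#3)=(1, 3), VC(#4)=(1, 0), #5 (invoked 9) maxes components and bumps T1 → (1, 4)
from VC(#5)=(1, 4), #9 (invoked 16) maxes components and bumps T1 → (1, 5)
target: VC(#8) = (4, 0)

(4, 0)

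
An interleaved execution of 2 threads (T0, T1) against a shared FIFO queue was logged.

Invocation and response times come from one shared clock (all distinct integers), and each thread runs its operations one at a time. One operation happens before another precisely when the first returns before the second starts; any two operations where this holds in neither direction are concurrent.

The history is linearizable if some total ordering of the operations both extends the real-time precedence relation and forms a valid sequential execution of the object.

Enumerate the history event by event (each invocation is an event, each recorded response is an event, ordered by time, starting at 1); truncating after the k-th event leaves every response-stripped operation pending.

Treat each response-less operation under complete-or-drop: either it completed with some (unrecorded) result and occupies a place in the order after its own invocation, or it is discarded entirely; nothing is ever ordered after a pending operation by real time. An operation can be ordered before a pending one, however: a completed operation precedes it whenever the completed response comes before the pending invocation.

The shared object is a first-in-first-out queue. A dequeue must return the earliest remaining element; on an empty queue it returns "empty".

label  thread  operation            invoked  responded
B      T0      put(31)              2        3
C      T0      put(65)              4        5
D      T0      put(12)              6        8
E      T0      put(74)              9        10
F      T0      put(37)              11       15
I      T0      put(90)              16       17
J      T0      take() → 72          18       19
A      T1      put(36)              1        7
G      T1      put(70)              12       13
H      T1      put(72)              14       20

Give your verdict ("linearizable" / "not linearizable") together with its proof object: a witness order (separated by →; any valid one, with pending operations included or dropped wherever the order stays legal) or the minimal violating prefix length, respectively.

the violation lands at event 19, J's response at time 19: events 1..18 linearize, events 1..19 do not
9 completed operations, 8 real-time-consistent orders — every FIFO queue replay fails
every completion of the 1 pending operation (H) was checked; none linearizes
one such order, A, B, C, D, E, F, G, I, J (pending dropped), breaks at step 9 where J take() → 72 is illegal
one such order, A, B, C, D, E, G, F, I, J (pending dropped), breaks at step 9 where J take() → 72 is illegal

not linearizable — minimal violating prefix: 19 events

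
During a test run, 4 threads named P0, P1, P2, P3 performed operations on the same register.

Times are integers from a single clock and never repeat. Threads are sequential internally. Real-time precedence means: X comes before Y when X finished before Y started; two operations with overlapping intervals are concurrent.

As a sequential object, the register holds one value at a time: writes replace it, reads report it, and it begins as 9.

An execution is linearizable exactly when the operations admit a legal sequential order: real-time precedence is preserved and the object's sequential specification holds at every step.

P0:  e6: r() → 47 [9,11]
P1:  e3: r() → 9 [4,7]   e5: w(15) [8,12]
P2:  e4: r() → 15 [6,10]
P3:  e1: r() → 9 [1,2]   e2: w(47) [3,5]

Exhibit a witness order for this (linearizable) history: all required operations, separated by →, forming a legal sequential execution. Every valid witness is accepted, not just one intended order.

step 1: e1 r() → 9 — value 9
step 2: e3 r() → 9 — value 9
step 3: e2 w(47) — value 47
step 4: e6 r() → 47 — value 47
step 5: e5 w(15) — value 15
step 6: e4 r() → 15 — value 15

e1 → e3 → e2 → e6 → e5 → e4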